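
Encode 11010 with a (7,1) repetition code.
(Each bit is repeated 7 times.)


Each bit -> 7 copies

11111111111111000000011111110000000


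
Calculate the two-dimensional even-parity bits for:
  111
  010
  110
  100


Row parities: 1101
Column parities: 111

Row P: 1101, Col P: 111, Corner: 1


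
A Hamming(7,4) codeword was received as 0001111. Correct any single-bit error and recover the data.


Syndrome = 0: no error detected

Data: 0111 (no errors)


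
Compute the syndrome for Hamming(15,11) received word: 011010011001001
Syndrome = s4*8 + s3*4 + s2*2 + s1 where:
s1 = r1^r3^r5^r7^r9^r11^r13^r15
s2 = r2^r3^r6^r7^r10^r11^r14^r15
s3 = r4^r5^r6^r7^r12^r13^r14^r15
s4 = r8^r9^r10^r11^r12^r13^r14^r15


s1=0, s2=1, s3=1, s4=0

Syndrome = 6 (error at position 6)


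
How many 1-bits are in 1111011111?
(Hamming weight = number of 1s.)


Counting 1s in 1111011111

9


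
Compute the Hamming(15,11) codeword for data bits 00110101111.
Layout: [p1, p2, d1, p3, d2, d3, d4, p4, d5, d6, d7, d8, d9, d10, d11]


Parity bits: p1=1, p2=1, p3=0, p4=1

110001110101111


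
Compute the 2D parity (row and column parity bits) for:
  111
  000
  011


Row parities: 100
Column parities: 100

Row P: 100, Col P: 100, Corner: 1


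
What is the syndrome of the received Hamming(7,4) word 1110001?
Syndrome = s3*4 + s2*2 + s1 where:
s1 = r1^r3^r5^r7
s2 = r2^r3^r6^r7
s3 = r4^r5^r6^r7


s1=1, s2=1, s3=1

Syndrome = 7 (error at position 7)


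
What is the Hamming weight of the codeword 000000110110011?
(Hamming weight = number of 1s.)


Counting 1s in 000000110110011

6


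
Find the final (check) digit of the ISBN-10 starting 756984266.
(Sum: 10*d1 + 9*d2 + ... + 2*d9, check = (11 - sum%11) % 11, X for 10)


Weighted sum: 332
332 mod 11 = 2

Check digit: 9


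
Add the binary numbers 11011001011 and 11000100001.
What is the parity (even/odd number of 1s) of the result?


11011001011 = 1739
11000100001 = 1569
Sum = 3308 = 110011101100
1s count = 7

odd parity (7 ones in 110011101100)


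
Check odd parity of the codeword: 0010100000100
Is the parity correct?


Number of 1s: 3

Yes, parity is correct (3 ones)


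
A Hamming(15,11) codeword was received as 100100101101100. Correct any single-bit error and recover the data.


Syndrome = 0: no error detected

Data: 00011101100 (no errors)


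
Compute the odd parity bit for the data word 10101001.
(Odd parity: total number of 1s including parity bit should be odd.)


Number of 1s in data: 4
Parity bit: 1

1


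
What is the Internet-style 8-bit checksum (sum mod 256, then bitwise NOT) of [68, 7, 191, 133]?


Sum = 399 mod 256 = 143
Complement = 112

112


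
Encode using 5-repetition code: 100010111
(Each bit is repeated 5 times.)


Each bit -> 5 copies

111110000000000000001111100000111111111111111


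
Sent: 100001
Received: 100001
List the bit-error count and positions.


XOR: 000000

0 errors (received matches sent)


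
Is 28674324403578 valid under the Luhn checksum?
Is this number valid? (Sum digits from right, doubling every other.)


Luhn sum = 73
73 mod 10 = 3

Invalid (Luhn sum mod 10 = 3)


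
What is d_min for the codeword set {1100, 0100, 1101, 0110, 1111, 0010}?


Comparing all pairs, minimum distance: 1
Can detect 0 errors, correct 0 errors

1


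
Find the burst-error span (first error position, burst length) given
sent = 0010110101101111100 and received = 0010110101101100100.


XOR: 0000000000000011000

Burst at position 14, length 2


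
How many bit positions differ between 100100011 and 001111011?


XOR: 101011000
Count of 1s: 4

4


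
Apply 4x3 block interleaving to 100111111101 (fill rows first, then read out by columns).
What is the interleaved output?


Matrix:
  100
  111
  111
  101
Read columns: 111101100111

111101100111


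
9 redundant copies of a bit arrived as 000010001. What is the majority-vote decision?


Ones: 2 out of 9
Threshold: 5

0 (2/9 voted 1)


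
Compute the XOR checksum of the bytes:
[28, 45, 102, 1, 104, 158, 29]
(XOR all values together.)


XOR chain: 28 ^ 45 ^ 102 ^ 1 ^ 104 ^ 158 ^ 29 = 189

189


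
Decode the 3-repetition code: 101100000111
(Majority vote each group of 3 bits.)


Groups: 101, 100, 000, 111
Majority votes: 1001

1001


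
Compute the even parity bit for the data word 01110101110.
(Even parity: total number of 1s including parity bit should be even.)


Number of 1s in data: 7
Parity bit: 1

1


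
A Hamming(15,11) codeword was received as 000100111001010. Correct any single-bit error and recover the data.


Syndrome = 0: no error detected

Data: 00011001010 (no errors)


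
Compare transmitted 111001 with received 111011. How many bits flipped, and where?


XOR: 000010

1 error(s) at position(s): 4


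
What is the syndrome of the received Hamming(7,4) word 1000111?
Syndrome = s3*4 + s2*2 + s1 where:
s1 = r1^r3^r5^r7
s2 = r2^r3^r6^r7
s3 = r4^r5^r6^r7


s1=1, s2=0, s3=1

Syndrome = 5 (error at position 5)


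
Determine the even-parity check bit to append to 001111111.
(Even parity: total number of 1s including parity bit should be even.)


Number of 1s in data: 7
Parity bit: 1

1


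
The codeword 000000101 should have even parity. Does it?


Number of 1s: 2

Yes, parity is correct (2 ones)


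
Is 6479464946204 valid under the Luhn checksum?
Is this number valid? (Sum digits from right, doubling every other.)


Luhn sum = 63
63 mod 10 = 3

Invalid (Luhn sum mod 10 = 3)


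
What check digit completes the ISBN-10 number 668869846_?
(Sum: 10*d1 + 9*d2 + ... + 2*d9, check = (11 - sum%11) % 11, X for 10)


Weighted sum: 371
371 mod 11 = 8

Check digit: 3


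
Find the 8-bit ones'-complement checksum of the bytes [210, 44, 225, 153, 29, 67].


Sum = 728 mod 256 = 216
Complement = 39

39


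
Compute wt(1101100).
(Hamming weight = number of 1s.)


Counting 1s in 1101100

4


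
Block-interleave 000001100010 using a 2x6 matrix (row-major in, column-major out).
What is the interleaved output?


Matrix:
  000001
  100010
Read columns: 010000000110

010000000110


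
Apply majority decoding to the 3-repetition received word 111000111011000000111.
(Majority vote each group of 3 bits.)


Groups: 111, 000, 111, 011, 000, 000, 111
Majority votes: 1011001

1011001


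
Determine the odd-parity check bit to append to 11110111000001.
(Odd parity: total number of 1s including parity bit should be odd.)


Number of 1s in data: 8
Parity bit: 1

1


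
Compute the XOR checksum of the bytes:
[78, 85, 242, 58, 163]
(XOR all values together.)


XOR chain: 78 ^ 85 ^ 242 ^ 58 ^ 163 = 112

112


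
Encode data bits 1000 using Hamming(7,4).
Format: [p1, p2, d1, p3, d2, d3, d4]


Parity bits: p1=1, p2=1, p3=0

1110000


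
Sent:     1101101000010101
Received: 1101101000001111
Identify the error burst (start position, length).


XOR: 0000000000011010

Burst at position 11, length 4


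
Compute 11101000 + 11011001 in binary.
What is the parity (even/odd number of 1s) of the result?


11101000 = 232
11011001 = 217
Sum = 449 = 111000001
1s count = 4

even parity (4 ones in 111000001)


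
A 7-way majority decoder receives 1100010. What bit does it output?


Ones: 3 out of 7
Threshold: 4

0 (3/7 voted 1)


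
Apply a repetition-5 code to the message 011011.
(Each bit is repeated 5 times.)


Each bit -> 5 copies

000001111111111000001111111111


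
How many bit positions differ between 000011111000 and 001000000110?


XOR: 001011111110
Count of 1s: 8

8


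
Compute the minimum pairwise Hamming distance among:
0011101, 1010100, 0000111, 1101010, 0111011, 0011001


Comparing all pairs, minimum distance: 1
Can detect 0 errors, correct 0 errors

1


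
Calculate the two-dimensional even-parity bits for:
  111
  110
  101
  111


Row parities: 1001
Column parities: 011

Row P: 1001, Col P: 011, Corner: 0


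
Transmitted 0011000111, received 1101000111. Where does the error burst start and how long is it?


XOR: 1110000000

Burst at position 0, length 3


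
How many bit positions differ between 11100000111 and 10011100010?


XOR: 01111100101
Count of 1s: 7

7


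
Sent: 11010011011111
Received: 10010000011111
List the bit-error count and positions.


XOR: 01000011000000

3 error(s) at position(s): 1, 6, 7


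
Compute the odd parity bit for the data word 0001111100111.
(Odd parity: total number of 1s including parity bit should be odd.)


Number of 1s in data: 8
Parity bit: 1

1


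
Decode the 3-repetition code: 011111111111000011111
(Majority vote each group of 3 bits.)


Groups: 011, 111, 111, 111, 000, 011, 111
Majority votes: 1111011

1111011


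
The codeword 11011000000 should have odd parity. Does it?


Number of 1s: 4

No, parity error (4 ones)


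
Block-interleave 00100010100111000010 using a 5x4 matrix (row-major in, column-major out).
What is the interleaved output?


Matrix:
  0010
  0010
  1001
  1100
  0010
Read columns: 00110000101100100100

00110000101100100100


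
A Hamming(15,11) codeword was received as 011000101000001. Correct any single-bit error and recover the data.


Syndrome = 0: no error detected

Data: 10011000001 (no errors)


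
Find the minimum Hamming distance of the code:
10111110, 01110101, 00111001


Comparing all pairs, minimum distance: 3
Can detect 2 errors, correct 1 errors

3


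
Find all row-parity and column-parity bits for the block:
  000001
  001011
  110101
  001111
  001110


Row parities: 11001
Column parities: 111110

Row P: 11001, Col P: 111110, Corner: 1


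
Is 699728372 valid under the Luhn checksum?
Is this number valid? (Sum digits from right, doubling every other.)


Luhn sum = 48
48 mod 10 = 8

Invalid (Luhn sum mod 10 = 8)


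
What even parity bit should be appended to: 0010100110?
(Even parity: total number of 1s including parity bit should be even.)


Number of 1s in data: 4
Parity bit: 0

0


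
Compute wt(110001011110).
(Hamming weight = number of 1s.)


Counting 1s in 110001011110

7


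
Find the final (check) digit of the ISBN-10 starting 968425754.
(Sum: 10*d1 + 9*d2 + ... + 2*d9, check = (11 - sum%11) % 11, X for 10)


Weighted sum: 324
324 mod 11 = 5

Check digit: 6


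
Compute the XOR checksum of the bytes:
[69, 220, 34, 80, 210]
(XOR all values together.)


XOR chain: 69 ^ 220 ^ 34 ^ 80 ^ 210 = 57

57


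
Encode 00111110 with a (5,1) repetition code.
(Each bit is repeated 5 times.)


Each bit -> 5 copies

0000000000111111111111111111111111100000


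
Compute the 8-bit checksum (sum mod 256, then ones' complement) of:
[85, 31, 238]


Sum = 354 mod 256 = 98
Complement = 157

157


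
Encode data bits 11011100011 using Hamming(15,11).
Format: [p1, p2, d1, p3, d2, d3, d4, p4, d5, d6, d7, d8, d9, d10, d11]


Parity bits: p1=1, p2=1, p3=0, p4=0

111010101100011


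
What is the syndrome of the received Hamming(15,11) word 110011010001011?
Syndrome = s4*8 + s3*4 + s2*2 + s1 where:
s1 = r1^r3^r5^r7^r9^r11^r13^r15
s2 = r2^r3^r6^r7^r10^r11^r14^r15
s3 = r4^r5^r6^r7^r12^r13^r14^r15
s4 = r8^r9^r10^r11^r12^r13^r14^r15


s1=1, s2=0, s3=1, s4=0

Syndrome = 5 (error at position 5)


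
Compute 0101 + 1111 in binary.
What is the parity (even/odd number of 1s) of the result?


0101 = 5
1111 = 15
Sum = 20 = 10100
1s count = 2

even parity (2 ones in 10100)


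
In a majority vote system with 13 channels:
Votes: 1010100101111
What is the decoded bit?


Ones: 8 out of 13
Threshold: 7

1 (8/13 voted 1)


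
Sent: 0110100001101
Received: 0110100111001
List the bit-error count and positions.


XOR: 0000000110100

3 error(s) at position(s): 7, 8, 10


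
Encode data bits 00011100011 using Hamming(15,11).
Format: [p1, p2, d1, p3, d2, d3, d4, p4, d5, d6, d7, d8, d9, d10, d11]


Parity bits: p1=1, p2=0, p3=1, p4=0

100100101100011


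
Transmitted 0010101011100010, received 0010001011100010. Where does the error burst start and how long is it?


XOR: 0000100000000000

Burst at position 4, length 1


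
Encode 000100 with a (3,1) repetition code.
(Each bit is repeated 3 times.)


Each bit -> 3 copies

000000000111000000


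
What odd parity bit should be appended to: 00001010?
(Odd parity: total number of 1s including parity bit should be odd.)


Number of 1s in data: 2
Parity bit: 1

1


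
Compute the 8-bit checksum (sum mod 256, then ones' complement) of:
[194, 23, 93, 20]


Sum = 330 mod 256 = 74
Complement = 181

181


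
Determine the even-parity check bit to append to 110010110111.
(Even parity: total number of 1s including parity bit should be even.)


Number of 1s in data: 8
Parity bit: 0

0


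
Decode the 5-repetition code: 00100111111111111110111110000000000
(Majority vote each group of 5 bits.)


Groups: 00100, 11111, 11111, 11110, 11111, 00000, 00000
Majority votes: 0111100

0111100


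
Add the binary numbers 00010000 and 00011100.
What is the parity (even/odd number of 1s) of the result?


00010000 = 16
00011100 = 28
Sum = 44 = 101100
1s count = 3

odd parity (3 ones in 101100)


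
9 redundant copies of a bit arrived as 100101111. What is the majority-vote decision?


Ones: 6 out of 9
Threshold: 5

1 (6/9 voted 1)


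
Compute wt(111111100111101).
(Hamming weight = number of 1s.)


Counting 1s in 111111100111101

12


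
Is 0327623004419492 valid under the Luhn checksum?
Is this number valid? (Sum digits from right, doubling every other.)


Luhn sum = 62
62 mod 10 = 2

Invalid (Luhn sum mod 10 = 2)


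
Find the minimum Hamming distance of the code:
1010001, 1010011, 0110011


Comparing all pairs, minimum distance: 1
Can detect 0 errors, correct 0 errors

1


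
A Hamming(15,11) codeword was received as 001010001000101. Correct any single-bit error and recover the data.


Syndrome = 13: error at position 13

Data: 11001000001 (corrected bit 13)


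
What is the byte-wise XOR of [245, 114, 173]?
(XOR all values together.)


XOR chain: 245 ^ 114 ^ 173 = 42

42


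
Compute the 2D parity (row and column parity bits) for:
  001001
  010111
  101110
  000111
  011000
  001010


Row parities: 000100
Column parities: 100101

Row P: 000100, Col P: 100101, Corner: 1


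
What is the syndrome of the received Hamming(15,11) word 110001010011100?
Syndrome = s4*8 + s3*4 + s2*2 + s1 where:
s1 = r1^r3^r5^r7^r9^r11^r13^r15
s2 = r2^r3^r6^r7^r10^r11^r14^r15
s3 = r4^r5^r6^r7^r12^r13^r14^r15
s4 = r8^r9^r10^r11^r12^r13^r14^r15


s1=1, s2=1, s3=1, s4=0

Syndrome = 7 (error at position 7)


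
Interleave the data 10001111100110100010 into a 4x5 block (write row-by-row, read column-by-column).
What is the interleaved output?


Matrix:
  10001
  11110
  01101
  00010
Read columns: 11000110011001011010

11000110011001011010


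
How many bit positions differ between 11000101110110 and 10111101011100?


XOR: 01111000101010
Count of 1s: 7

7


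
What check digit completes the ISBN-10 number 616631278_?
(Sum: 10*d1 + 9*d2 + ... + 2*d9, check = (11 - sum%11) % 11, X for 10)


Weighted sum: 227
227 mod 11 = 7

Check digit: 4


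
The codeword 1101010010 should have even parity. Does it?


Number of 1s: 5

No, parity error (5 ones)


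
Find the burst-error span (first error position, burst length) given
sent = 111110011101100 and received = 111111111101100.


XOR: 000001100000000

Burst at position 5, length 2


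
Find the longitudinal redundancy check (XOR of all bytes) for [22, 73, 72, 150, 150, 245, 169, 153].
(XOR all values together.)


XOR chain: 22 ^ 73 ^ 72 ^ 150 ^ 150 ^ 245 ^ 169 ^ 153 = 210

210


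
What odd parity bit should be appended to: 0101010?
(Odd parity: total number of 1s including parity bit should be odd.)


Number of 1s in data: 3
Parity bit: 0

0


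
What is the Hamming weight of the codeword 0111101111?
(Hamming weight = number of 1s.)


Counting 1s in 0111101111

8


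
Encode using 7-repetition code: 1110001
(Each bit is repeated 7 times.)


Each bit -> 7 copies

1111111111111111111110000000000000000000001111111


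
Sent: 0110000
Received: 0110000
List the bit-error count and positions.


XOR: 0000000

0 errors (received matches sent)


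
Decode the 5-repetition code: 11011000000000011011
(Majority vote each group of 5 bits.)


Groups: 11011, 00000, 00000, 11011
Majority votes: 1001

1001


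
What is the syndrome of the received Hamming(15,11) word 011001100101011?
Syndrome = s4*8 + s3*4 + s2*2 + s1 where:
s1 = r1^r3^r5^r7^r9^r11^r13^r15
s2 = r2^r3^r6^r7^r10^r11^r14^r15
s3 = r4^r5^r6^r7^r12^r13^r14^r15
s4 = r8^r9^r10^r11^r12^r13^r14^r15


s1=1, s2=1, s3=1, s4=0

Syndrome = 7 (error at position 7)


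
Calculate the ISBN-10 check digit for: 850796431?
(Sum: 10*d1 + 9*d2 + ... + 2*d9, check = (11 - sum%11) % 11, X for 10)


Weighted sum: 285
285 mod 11 = 10

Check digit: 1


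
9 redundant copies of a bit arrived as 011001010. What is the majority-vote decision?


Ones: 4 out of 9
Threshold: 5

0 (4/9 voted 1)


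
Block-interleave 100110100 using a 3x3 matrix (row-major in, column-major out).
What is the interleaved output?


Matrix:
  100
  110
  100
Read columns: 111010000

111010000


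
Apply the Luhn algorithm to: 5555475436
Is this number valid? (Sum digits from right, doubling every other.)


Luhn sum = 44
44 mod 10 = 4

Invalid (Luhn sum mod 10 = 4)


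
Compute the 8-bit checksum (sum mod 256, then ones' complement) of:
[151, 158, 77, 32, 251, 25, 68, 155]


Sum = 917 mod 256 = 149
Complement = 106

106


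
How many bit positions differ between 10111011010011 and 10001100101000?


XOR: 00110111111011
Count of 1s: 10

10


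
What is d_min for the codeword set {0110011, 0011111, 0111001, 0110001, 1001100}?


Comparing all pairs, minimum distance: 1
Can detect 0 errors, correct 0 errors

1


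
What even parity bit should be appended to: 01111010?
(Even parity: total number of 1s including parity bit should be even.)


Number of 1s in data: 5
Parity bit: 1

1


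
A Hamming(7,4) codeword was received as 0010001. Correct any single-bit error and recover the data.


Syndrome = 4: error at position 4

Data: 1001 (corrected bit 4)


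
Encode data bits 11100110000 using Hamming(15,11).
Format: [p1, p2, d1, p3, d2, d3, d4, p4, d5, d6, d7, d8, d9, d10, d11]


Parity bits: p1=1, p2=0, p3=0, p4=0

101011000110000


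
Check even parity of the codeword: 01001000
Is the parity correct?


Number of 1s: 2

Yes, parity is correct (2 ones)


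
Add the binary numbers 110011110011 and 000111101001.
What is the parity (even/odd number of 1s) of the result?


110011110011 = 3315
000111101001 = 489
Sum = 3804 = 111011011100
1s count = 8

even parity (8 ones in 111011011100)


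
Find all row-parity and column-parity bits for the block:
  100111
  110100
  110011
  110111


Row parities: 0101
Column parities: 010111

Row P: 0101, Col P: 010111, Corner: 0


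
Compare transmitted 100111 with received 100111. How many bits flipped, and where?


XOR: 000000

0 errors (received matches sent)


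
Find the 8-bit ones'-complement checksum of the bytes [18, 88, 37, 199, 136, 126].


Sum = 604 mod 256 = 92
Complement = 163

163


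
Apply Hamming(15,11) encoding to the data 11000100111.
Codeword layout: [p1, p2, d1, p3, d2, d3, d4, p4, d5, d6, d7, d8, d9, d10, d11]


Parity bits: p1=0, p2=0, p3=0, p4=0

001010000100111


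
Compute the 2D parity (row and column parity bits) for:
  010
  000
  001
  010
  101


Row parities: 10110
Column parities: 100

Row P: 10110, Col P: 100, Corner: 1


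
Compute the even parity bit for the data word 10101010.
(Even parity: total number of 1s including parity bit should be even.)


Number of 1s in data: 4
Parity bit: 0

0


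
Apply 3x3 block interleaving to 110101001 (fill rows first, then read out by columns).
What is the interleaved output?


Matrix:
  110
  101
  001
Read columns: 110100011

110100011


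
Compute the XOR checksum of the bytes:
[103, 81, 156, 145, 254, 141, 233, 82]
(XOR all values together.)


XOR chain: 103 ^ 81 ^ 156 ^ 145 ^ 254 ^ 141 ^ 233 ^ 82 = 243

243


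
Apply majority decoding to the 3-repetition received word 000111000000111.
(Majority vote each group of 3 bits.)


Groups: 000, 111, 000, 000, 111
Majority votes: 01001

01001


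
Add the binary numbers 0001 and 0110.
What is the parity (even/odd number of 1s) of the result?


0001 = 1
0110 = 6
Sum = 7 = 111
1s count = 3

odd parity (3 ones in 111)


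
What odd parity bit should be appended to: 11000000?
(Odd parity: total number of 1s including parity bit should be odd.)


Number of 1s in data: 2
Parity bit: 1

1


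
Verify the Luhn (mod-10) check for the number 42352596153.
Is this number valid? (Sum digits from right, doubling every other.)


Luhn sum = 32
32 mod 10 = 2

Invalid (Luhn sum mod 10 = 2)


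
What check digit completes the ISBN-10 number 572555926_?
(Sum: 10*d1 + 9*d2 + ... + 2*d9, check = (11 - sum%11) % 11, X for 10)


Weighted sum: 273
273 mod 11 = 9

Check digit: 2


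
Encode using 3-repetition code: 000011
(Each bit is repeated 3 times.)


Each bit -> 3 copies

000000000000111111


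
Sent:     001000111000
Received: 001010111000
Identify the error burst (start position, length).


XOR: 000010000000

Burst at position 4, length 1


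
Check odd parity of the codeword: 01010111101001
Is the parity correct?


Number of 1s: 8

No, parity error (8 ones)


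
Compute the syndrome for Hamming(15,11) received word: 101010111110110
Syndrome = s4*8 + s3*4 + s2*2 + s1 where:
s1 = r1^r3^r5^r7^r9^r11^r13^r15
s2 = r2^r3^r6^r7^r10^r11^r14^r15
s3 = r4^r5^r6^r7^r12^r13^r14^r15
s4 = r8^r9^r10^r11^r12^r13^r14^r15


s1=1, s2=1, s3=0, s4=0

Syndrome = 3 (error at position 3)


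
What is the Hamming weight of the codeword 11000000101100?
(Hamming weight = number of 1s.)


Counting 1s in 11000000101100

5


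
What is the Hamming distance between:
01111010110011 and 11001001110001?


XOR: 10110011000010
Count of 1s: 6

6


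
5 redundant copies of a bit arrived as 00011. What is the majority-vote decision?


Ones: 2 out of 5
Threshold: 3

0 (2/5 voted 1)


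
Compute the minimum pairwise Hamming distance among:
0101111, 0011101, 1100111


Comparing all pairs, minimum distance: 2
Can detect 1 errors, correct 0 errors

2


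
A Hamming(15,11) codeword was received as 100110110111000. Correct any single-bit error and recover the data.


Syndrome = 2: error at position 2

Data: 01010111000 (corrected bit 2)


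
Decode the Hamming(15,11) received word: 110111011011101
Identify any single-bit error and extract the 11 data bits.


Syndrome = 0: no error detected

Data: 01101011101 (no errors)


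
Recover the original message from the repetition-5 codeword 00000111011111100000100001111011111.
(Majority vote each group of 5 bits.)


Groups: 00000, 11101, 11111, 00000, 10000, 11110, 11111
Majority votes: 0110011

0110011


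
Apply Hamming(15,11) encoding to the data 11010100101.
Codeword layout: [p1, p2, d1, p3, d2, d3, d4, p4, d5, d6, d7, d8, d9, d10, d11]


Parity bits: p1=1, p2=0, p3=0, p4=1

101010110100101


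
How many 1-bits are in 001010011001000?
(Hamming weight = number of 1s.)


Counting 1s in 001010011001000

5


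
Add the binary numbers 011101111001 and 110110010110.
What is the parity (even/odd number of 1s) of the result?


011101111001 = 1913
110110010110 = 3478
Sum = 5391 = 1010100001111
1s count = 7

odd parity (7 ones in 1010100001111)


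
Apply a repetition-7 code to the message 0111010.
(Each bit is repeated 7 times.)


Each bit -> 7 copies

0000000111111111111111111111000000011111110000000


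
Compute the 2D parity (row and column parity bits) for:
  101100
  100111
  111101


Row parities: 101
Column parities: 110110

Row P: 101, Col P: 110110, Corner: 0


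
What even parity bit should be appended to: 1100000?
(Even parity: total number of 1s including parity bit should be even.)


Number of 1s in data: 2
Parity bit: 0

0


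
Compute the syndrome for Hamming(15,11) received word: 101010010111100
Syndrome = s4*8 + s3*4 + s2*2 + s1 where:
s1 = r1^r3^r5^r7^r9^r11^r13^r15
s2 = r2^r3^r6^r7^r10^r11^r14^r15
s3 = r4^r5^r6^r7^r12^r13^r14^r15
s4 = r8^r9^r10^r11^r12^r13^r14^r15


s1=1, s2=1, s3=1, s4=1

Syndrome = 15 (error at position 15)


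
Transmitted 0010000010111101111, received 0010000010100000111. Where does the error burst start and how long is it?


XOR: 0000000000011101000

Burst at position 11, length 5


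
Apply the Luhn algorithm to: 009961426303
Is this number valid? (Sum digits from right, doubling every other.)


Luhn sum = 41
41 mod 10 = 1

Invalid (Luhn sum mod 10 = 1)


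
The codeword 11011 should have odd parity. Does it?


Number of 1s: 4

No, parity error (4 ones)


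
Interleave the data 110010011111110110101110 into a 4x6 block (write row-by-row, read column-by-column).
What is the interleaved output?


Matrix:
  110010
  011111
  110110
  101110
Read columns: 101111100101011111110100

101111100101011111110100


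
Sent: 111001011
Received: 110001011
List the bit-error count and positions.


XOR: 001000000

1 error(s) at position(s): 2


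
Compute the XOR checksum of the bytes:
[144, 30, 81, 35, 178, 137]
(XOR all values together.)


XOR chain: 144 ^ 30 ^ 81 ^ 35 ^ 178 ^ 137 = 199

199


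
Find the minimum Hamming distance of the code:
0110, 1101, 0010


Comparing all pairs, minimum distance: 1
Can detect 0 errors, correct 0 errors

1


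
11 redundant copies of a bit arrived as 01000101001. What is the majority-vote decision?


Ones: 4 out of 11
Threshold: 6

0 (4/11 voted 1)


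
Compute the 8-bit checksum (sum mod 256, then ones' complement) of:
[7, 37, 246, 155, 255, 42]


Sum = 742 mod 256 = 230
Complement = 25

25


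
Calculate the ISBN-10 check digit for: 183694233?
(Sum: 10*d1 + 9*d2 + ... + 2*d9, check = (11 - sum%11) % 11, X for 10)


Weighted sum: 245
245 mod 11 = 3

Check digit: 8


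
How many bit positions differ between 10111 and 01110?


XOR: 11001
Count of 1s: 3

3


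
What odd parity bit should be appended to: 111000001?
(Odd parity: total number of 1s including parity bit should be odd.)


Number of 1s in data: 4
Parity bit: 1

1


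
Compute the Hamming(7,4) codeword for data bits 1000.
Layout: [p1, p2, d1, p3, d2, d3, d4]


Parity bits: p1=1, p2=1, p3=0

1110000


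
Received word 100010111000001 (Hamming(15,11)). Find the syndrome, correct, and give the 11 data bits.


Syndrome = 13: error at position 13

Data: 01011000101 (corrected bit 13)


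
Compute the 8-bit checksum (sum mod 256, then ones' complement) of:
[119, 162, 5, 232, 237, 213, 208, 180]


Sum = 1356 mod 256 = 76
Complement = 179

179


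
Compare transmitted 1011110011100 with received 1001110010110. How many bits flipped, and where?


XOR: 0010000001010

3 error(s) at position(s): 2, 9, 11


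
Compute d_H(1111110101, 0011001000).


XOR: 1100111101
Count of 1s: 7

7


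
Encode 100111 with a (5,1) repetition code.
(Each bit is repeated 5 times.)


Each bit -> 5 copies

111110000000000111111111111111


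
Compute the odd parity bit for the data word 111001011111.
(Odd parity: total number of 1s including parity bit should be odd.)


Number of 1s in data: 9
Parity bit: 0

0


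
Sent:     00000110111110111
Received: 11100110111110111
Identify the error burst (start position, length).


XOR: 11100000000000000

Burst at position 0, length 3


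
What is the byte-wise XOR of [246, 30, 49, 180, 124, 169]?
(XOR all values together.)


XOR chain: 246 ^ 30 ^ 49 ^ 180 ^ 124 ^ 169 = 184

184


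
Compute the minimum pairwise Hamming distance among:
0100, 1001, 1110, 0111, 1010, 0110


Comparing all pairs, minimum distance: 1
Can detect 0 errors, correct 0 errors

1


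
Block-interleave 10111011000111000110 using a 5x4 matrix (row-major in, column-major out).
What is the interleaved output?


Matrix:
  1011
  1011
  0001
  1100
  0110
Read columns: 11010000111100111100

11010000111100111100


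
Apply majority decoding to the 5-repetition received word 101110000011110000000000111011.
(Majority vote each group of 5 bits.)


Groups: 10111, 00000, 11110, 00000, 00001, 11011
Majority votes: 101001

101001


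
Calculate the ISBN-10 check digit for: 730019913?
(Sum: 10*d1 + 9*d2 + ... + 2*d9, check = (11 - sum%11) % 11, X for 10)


Weighted sum: 193
193 mod 11 = 6

Check digit: 5


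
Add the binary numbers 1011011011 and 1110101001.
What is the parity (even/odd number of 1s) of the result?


1011011011 = 731
1110101001 = 937
Sum = 1668 = 11010000100
1s count = 4

even parity (4 ones in 11010000100)


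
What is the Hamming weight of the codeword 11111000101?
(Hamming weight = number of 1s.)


Counting 1s in 11111000101

7


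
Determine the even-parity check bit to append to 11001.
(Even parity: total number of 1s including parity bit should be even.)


Number of 1s in data: 3
Parity bit: 1

1


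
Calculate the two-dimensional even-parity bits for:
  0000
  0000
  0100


Row parities: 001
Column parities: 0100

Row P: 001, Col P: 0100, Corner: 1


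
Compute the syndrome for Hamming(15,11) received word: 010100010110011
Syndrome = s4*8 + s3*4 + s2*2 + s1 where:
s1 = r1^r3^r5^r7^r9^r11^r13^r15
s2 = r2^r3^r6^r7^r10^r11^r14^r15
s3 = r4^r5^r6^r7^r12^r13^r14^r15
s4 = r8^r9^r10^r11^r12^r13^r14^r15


s1=0, s2=1, s3=1, s4=1

Syndrome = 14 (error at position 14)


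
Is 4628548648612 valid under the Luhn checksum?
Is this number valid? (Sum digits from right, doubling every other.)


Luhn sum = 61
61 mod 10 = 1

Invalid (Luhn sum mod 10 = 1)


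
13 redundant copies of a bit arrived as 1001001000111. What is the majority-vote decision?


Ones: 6 out of 13
Threshold: 7

0 (6/13 voted 1)


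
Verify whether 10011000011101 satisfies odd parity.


Number of 1s: 7

Yes, parity is correct (7 ones)


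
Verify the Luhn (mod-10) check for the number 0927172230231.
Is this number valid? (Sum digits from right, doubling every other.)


Luhn sum = 40
40 mod 10 = 0

Valid (Luhn sum mod 10 = 0)


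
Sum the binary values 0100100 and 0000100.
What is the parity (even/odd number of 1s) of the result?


0100100 = 36
0000100 = 4
Sum = 40 = 101000
1s count = 2

even parity (2 ones in 101000)


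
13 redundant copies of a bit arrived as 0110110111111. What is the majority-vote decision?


Ones: 10 out of 13
Threshold: 7

1 (10/13 voted 1)


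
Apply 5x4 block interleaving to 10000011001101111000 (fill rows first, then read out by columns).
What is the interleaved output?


Matrix:
  1000
  0011
  0011
  0111
  1000
Read columns: 10001000100111001110

10001000100111001110


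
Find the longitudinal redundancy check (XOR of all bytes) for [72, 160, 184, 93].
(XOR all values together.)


XOR chain: 72 ^ 160 ^ 184 ^ 93 = 13

13


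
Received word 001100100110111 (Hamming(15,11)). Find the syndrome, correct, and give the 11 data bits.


Syndrome = 13: error at position 13

Data: 10010110011 (corrected bit 13)


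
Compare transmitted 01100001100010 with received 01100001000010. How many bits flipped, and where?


XOR: 00000000100000

1 error(s) at position(s): 8


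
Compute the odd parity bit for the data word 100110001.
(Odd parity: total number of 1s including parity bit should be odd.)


Number of 1s in data: 4
Parity bit: 1

1


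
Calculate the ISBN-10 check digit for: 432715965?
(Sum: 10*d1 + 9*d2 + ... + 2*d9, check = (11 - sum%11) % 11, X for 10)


Weighted sum: 227
227 mod 11 = 7

Check digit: 4


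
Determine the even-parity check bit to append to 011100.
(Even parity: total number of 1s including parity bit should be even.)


Number of 1s in data: 3
Parity bit: 1

1


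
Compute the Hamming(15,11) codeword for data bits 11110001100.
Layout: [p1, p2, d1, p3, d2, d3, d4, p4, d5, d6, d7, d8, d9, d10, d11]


Parity bits: p1=0, p2=1, p3=1, p4=0

011111100001100


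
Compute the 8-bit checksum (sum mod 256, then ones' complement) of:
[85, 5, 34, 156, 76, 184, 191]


Sum = 731 mod 256 = 219
Complement = 36

36


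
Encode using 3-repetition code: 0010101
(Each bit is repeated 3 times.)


Each bit -> 3 copies

000000111000111000111


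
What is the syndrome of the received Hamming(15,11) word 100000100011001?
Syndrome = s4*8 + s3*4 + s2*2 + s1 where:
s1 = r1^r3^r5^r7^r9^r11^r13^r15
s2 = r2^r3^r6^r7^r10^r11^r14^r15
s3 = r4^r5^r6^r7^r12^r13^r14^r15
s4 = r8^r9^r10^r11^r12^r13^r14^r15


s1=0, s2=1, s3=1, s4=1

Syndrome = 14 (error at position 14)


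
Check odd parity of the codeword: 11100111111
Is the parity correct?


Number of 1s: 9

Yes, parity is correct (9 ones)


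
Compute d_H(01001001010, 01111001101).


XOR: 00110000111
Count of 1s: 5

5


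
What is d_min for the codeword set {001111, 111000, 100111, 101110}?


Comparing all pairs, minimum distance: 2
Can detect 1 errors, correct 0 errors

2


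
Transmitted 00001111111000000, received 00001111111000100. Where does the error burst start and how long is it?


XOR: 00000000000000100

Burst at position 14, length 1


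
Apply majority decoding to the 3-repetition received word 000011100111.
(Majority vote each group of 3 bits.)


Groups: 000, 011, 100, 111
Majority votes: 0101

0101


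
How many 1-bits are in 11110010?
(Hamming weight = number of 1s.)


Counting 1s in 11110010

5


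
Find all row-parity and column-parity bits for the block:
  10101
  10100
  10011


Row parities: 101
Column parities: 10010

Row P: 101, Col P: 10010, Corner: 0


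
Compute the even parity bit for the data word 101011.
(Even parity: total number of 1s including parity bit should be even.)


Number of 1s in data: 4
Parity bit: 0

0


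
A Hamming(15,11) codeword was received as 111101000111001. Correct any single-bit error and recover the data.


Syndrome = 0: no error detected

Data: 10100111001 (no errors)


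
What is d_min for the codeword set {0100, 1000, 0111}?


Comparing all pairs, minimum distance: 2
Can detect 1 errors, correct 0 errors

2


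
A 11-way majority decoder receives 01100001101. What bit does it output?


Ones: 5 out of 11
Threshold: 6

0 (5/11 voted 1)


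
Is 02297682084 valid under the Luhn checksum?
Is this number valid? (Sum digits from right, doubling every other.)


Luhn sum = 48
48 mod 10 = 8

Invalid (Luhn sum mod 10 = 8)


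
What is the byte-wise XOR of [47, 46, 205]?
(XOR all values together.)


XOR chain: 47 ^ 46 ^ 205 = 204

204


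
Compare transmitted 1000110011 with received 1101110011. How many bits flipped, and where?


XOR: 0101000000

2 error(s) at position(s): 1, 3


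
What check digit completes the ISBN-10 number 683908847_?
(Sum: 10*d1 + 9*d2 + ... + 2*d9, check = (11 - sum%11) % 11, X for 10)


Weighted sum: 317
317 mod 11 = 9

Check digit: 2


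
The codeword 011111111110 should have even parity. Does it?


Number of 1s: 10

Yes, parity is correct (10 ones)


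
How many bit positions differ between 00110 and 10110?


XOR: 10000
Count of 1s: 1

1


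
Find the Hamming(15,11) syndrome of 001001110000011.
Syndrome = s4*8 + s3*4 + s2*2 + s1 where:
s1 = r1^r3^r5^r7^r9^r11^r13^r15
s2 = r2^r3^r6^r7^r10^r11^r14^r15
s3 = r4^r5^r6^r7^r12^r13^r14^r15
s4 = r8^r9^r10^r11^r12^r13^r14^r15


s1=1, s2=1, s3=0, s4=1

Syndrome = 11 (error at position 11)


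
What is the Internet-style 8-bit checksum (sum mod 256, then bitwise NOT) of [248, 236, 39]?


Sum = 523 mod 256 = 11
Complement = 244

244


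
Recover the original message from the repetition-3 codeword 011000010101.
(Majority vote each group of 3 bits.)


Groups: 011, 000, 010, 101
Majority votes: 1001

1001


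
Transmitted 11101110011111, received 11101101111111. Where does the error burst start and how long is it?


XOR: 00000011100000

Burst at position 6, length 3


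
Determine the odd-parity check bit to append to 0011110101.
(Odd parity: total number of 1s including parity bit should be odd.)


Number of 1s in data: 6
Parity bit: 1

1


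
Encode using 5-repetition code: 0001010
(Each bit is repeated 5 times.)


Each bit -> 5 copies

00000000000000011111000001111100000


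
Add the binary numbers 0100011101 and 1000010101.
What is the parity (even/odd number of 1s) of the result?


0100011101 = 285
1000010101 = 533
Sum = 818 = 1100110010
1s count = 5

odd parity (5 ones in 1100110010)


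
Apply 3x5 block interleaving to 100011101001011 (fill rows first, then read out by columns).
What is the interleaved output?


Matrix:
  10001
  11010
  01011
Read columns: 110011000011101

110011000011101


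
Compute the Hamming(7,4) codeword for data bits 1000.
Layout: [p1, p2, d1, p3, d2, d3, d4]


Parity bits: p1=1, p2=1, p3=0

1110000


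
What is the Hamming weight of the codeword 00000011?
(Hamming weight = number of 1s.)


Counting 1s in 00000011

2


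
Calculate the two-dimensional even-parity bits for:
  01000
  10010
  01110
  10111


Row parities: 1010
Column parities: 00011

Row P: 1010, Col P: 00011, Corner: 0


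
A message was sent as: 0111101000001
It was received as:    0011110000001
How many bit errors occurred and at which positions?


XOR: 0100011000000

3 error(s) at position(s): 1, 5, 6


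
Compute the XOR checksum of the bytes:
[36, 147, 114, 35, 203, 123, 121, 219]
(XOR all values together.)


XOR chain: 36 ^ 147 ^ 114 ^ 35 ^ 203 ^ 123 ^ 121 ^ 219 = 244

244


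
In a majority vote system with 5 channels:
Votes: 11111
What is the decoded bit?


Ones: 5 out of 5
Threshold: 3

1 (5/5 voted 1)


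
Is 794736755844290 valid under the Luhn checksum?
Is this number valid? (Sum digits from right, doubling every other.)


Luhn sum = 74
74 mod 10 = 4

Invalid (Luhn sum mod 10 = 4)


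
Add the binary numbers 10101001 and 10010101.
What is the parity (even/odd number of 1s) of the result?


10101001 = 169
10010101 = 149
Sum = 318 = 100111110
1s count = 6

even parity (6 ones in 100111110)


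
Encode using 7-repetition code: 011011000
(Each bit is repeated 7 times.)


Each bit -> 7 copies

000000011111111111111000000011111111111111000000000000000000000


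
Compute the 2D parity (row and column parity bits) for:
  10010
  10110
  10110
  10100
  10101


Row parities: 01101
Column parities: 10011

Row P: 01101, Col P: 10011, Corner: 1


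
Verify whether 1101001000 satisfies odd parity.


Number of 1s: 4

No, parity error (4 ones)


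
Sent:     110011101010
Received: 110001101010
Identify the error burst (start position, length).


XOR: 000010000000

Burst at position 4, length 1


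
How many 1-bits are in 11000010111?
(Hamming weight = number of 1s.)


Counting 1s in 11000010111

6


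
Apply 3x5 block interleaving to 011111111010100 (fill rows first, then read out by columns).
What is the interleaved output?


Matrix:
  01111
  11110
  10100
Read columns: 011110111110100

011110111110100


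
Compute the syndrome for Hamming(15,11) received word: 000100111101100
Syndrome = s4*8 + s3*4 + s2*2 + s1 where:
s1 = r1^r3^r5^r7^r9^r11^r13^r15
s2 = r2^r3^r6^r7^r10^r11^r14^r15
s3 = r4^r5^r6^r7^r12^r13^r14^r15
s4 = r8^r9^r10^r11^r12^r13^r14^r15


s1=1, s2=0, s3=0, s4=1

Syndrome = 9 (error at position 9)
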